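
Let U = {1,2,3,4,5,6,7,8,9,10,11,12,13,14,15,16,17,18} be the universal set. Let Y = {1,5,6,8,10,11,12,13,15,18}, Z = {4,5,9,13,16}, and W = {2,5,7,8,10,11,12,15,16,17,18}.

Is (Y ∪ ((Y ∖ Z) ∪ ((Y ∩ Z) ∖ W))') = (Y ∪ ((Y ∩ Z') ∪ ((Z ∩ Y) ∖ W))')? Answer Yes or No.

Yes

Y ∖ Z = {1,6,8,10,11,12,15,18}
Y ∩ Z = {5,13}
(Y ∩ Z) ∖ W = {13}
(Y ∖ Z) ∪ ((Y ∩ Z) ∖ W) = {1,6,8,10,11,12,13,15,18}
((Y ∖ Z) ∪ ((Y ∩ Z) ∖ W))' = {2,3,4,5,7,9,14,16,17}
Y ∪ ((Y ∖ Z) ∪ ((Y ∩ Z) ∖ W))' = {1,2,3,4,5,6,7,8,9,10,11,12,13,14,15,16,17,18}
Z' = {1,2,3,6,7,8,10,11,12,14,15,17,18}
Y ∩ Z' = {1,6,8,10,11,12,15,18}
Z ∩ Y = {5,13}
(Z ∩ Y) ∖ W = {13}
(Y ∩ Z') ∪ ((Z ∩ Y) ∖ W) = {1,6,8,10,11,12,13,15,18}
((Y ∩ Z') ∪ ((Z ∩ Y) ∖ W))' = {2,3,4,5,7,9,14,16,17}
Y ∪ ((Y ∩ Z') ∪ ((Z ∩ Y) ∖ W))' = {1,2,3,4,5,6,7,8,9,10,11,12,13,14,15,16,17,18}
Both equal {1,2,3,4,5,6,7,8,9,10,11,12,13,14,15,16,17,18}, so Y ∪ ((Y ∖ Z) ∪ ((Y ∩ Z) ∖ W))' = Y ∪ ((Y ∩ Z') ∪ ((Z ∩ Y) ∖ W))'.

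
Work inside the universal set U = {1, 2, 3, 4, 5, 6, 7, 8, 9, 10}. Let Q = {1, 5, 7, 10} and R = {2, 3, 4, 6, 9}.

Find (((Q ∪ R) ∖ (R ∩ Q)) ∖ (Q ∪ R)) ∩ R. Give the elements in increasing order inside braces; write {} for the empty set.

Q ∪ R = {1, 2, 3, 4, 5, 6, 7, 9, 10}
R ∩ Q = {}
(Q ∪ R) ∖ (R ∩ Q) = {1, 2, 3, 4, 5, 6, 7, 9, 10}
((Q ∪ R) ∖ (R ∩ Q)) ∖ (Q ∪ R) = {}
(((Q ∪ R) ∖ (R ∩ Q)) ∖ (Q ∪ R)) ∩ R = {}

{}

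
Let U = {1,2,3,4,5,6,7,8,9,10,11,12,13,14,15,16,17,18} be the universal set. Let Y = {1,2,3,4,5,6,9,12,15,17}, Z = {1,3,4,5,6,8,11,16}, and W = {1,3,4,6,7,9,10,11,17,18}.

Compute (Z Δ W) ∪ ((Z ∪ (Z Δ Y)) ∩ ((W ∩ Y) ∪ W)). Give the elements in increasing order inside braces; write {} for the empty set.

Z Δ W = {5,7,8,9,10,16,17,18}
Z Δ Y = {2,8,9,11,12,15,16,17}
Z ∪ (Z Δ Y) = {1,2,3,4,5,6,8,9,11,12,15,16,17}
W ∩ Y = {1,3,4,6,9,17}
(W ∩ Y) ∪ W = {1,3,4,6,7,9,10,11,17,18}
(Z ∪ (Z Δ Y)) ∩ ((W ∩ Y) ∪ W) = {1,3,4,6,9,11,17}
(Z Δ W) ∪ ((Z ∪ (Z Δ Y)) ∩ ((W ∩ Y) ∪ W)) = {1,3,4,5,6,7,8,9,10,11,16,17,18}

{1,3,4,5,6,7,8,9,10,11,16,17,18}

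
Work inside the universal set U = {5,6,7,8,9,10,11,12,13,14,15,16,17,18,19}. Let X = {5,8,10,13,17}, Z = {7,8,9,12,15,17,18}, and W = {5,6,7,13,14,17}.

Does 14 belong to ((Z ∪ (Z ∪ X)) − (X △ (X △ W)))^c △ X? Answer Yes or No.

14 ∉ Z and 14 ∉ X, so 14 ∉ Z ∪ X
14 ∉ Z and 14 ∉ (Z ∪ X), so 14 ∉ Z ∪ (Z ∪ X)
14 ∉ X and 14 ∈ W, so 14 ∈ X △ W
14 ∉ X and 14 ∈ (X △ W), so 14 ∈ X △ (X △ W)
14 ∉ (Z ∪ (Z ∪ X)) and 14 ∈ (X △ (X △ W)), so 14 ∉ (Z ∪ (Z ∪ X)) − (X △ (X △ W))
14 ∈ ((Z ∪ (Z ∪ X)) − (X △ (X △ W)))^c since 14 ∉ ((Z ∪ (Z ∪ X)) − (X △ (X △ W)))
14 ∈ ((Z ∪ (Z ∪ X)) − (X △ (X △ W)))^c and 14 ∉ X, so 14 ∈ ((Z ∪ (Z ∪ X)) − (X △ (X △ W)))^c △ X

Yes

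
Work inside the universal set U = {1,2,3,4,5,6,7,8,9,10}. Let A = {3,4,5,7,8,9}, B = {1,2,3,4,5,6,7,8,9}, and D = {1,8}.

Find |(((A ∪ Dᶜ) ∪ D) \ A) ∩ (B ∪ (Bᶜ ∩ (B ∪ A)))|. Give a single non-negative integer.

3

Dᶜ = {2,3,4,5,6,7,9,10}
A ∪ Dᶜ = {2,3,4,5,6,7,8,9,10}
(A ∪ Dᶜ) ∪ D = {1,2,3,4,5,6,7,8,9,10}
((A ∪ Dᶜ) ∪ D) \ A = {1,2,6,10}
Bᶜ = {10}
B ∪ A = {1,2,3,4,5,6,7,8,9}
Bᶜ ∩ (B ∪ A) = {}
B ∪ (Bᶜ ∩ (B ∪ A)) = {1,2,3,4,5,6,7,8,9}
(((A ∪ Dᶜ) ∪ D) \ A) ∩ (B ∪ (Bᶜ ∩ (B ∪ A))) = {1,2,6}
|(((A ∪ Dᶜ) ∪ D) \ A) ∩ (B ∪ (Bᶜ ∩ (B ∪ A)))| = 3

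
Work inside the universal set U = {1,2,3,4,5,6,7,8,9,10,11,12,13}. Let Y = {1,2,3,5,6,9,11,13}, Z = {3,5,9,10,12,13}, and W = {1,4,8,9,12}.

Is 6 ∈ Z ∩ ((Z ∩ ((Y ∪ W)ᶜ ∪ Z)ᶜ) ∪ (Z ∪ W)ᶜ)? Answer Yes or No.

6 ∈ Y and 6 ∉ W, so 6 ∈ Y ∪ W
6 ∉ (Y ∪ W)ᶜ since 6 ∈ (Y ∪ W)
6 ∉ (Y ∪ W)ᶜ and 6 ∉ Z, so 6 ∉ (Y ∪ W)ᶜ ∪ Z
6 ∈ ((Y ∪ W)ᶜ ∪ Z)ᶜ since 6 ∉ ((Y ∪ W)ᶜ ∪ Z)
6 ∉ Z and 6 ∈ ((Y ∪ W)ᶜ ∪ Z)ᶜ, so 6 ∉ Z ∩ ((Y ∪ W)ᶜ ∪ Z)ᶜ
6 ∉ Z and 6 ∉ W, so 6 ∉ Z ∪ W
6 ∈ (Z ∪ W)ᶜ since 6 ∉ (Z ∪ W)
6 ∉ (Z ∩ ((Y ∪ W)ᶜ ∪ Z)ᶜ) and 6 ∈ (Z ∪ W)ᶜ, so 6 ∈ (Z ∩ ((Y ∪ W)ᶜ ∪ Z)ᶜ) ∪ (Z ∪ W)ᶜ
6 ∉ Z and 6 ∈ ((Z ∩ ((Y ∪ W)ᶜ ∪ Z)ᶜ) ∪ (Z ∪ W)ᶜ), so 6 ∉ Z ∩ ((Z ∩ ((Y ∪ W)ᶜ ∪ Z)ᶜ) ∪ (Z ∪ W)ᶜ)

No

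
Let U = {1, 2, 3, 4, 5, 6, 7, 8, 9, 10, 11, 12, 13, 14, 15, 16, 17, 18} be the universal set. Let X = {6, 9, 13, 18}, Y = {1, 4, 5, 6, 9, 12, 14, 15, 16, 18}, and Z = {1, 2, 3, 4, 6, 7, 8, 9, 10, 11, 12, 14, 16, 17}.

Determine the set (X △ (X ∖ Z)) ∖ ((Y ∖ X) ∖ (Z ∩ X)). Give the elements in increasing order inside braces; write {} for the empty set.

X ∖ Z = {13, 18}
X △ (X ∖ Z) = {6, 9}
Y ∖ X = {1, 4, 5, 12, 14, 15, 16}
Z ∩ X = {6, 9}
(Y ∖ X) ∖ (Z ∩ X) = {1, 4, 5, 12, 14, 15, 16}
(X △ (X ∖ Z)) ∖ ((Y ∖ X) ∖ (Z ∩ X)) = {6, 9}

{6, 9}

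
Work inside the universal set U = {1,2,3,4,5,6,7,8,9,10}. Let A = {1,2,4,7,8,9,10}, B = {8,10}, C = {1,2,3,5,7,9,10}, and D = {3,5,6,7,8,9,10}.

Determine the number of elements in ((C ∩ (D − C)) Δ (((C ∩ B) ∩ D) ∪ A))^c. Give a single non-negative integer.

D − C = {6,8}
C ∩ (D − C) = {}
C ∩ B = {10}
(C ∩ B) ∩ D = {10}
((C ∩ B) ∩ D) ∪ A = {1,2,4,7,8,9,10}
(C ∩ (D − C)) Δ (((C ∩ B) ∩ D) ∪ A) = {1,2,4,7,8,9,10}
((C ∩ (D − C)) Δ (((C ∩ B) ∩ D) ∪ A))^c = {3,5,6}
|((C ∩ (D − C)) Δ (((C ∩ B) ∩ D) ∪ A))^c| = 3

3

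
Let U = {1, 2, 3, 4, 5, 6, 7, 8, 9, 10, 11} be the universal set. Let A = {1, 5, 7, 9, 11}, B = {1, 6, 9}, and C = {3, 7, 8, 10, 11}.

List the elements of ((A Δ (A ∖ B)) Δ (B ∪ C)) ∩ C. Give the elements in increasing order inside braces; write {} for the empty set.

A ∖ B = {5, 7, 11}
A Δ (A ∖ B) = {1, 9}
B ∪ C = {1, 3, 6, 7, 8, 9, 10, 11}
(A Δ (A ∖ B)) Δ (B ∪ C) = {3, 6, 7, 8, 10, 11}
((A Δ (A ∖ B)) Δ (B ∪ C)) ∩ C = {3, 7, 8, 10, 11}

{3, 7, 8, 10, 11}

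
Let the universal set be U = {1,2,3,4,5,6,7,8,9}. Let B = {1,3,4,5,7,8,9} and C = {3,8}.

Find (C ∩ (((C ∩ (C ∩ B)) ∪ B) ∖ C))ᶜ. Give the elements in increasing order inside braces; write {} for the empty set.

C ∩ B = {3,8}
C ∩ (C ∩ B) = {3,8}
(C ∩ (C ∩ B)) ∪ B = {1,3,4,5,7,8,9}
((C ∩ (C ∩ B)) ∪ B) ∖ C = {1,4,5,7,9}
C ∩ (((C ∩ (C ∩ B)) ∪ B) ∖ C) = {}
(C ∩ (((C ∩ (C ∩ B)) ∪ B) ∖ C))ᶜ = {1,2,3,4,5,6,7,8,9}

{1,2,3,4,5,6,7,8,9}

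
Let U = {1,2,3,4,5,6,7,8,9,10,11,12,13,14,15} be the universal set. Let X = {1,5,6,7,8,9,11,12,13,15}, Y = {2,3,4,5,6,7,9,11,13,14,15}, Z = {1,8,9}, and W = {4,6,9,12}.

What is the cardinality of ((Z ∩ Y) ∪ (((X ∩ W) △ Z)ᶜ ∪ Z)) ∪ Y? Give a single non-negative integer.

14

Z ∩ Y = {9}
X ∩ W = {6,9,12}
(X ∩ W) △ Z = {1,6,8,12}
((X ∩ W) △ Z)ᶜ = {2,3,4,5,7,9,10,11,13,14,15}
((X ∩ W) △ Z)ᶜ ∪ Z = {1,2,3,4,5,7,8,9,10,11,13,14,15}
(Z ∩ Y) ∪ (((X ∩ W) △ Z)ᶜ ∪ Z) = {1,2,3,4,5,7,8,9,10,11,13,14,15}
((Z ∩ Y) ∪ (((X ∩ W) △ Z)ᶜ ∪ Z)) ∪ Y = {1,2,3,4,5,6,7,8,9,10,11,13,14,15}
|((Z ∩ Y) ∪ (((X ∩ W) △ Z)ᶜ ∪ Z)) ∪ Y| = 14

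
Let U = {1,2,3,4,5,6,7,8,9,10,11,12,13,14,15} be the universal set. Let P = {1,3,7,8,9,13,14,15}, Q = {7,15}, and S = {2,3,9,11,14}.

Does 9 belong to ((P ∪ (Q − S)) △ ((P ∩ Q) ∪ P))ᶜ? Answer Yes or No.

Yes

9 ∉ Q and 9 ∈ S, so 9 ∉ Q − S
9 ∈ P and 9 ∉ (Q − S), so 9 ∈ P ∪ (Q − S)
9 ∈ P and 9 ∉ Q, so 9 ∉ P ∩ Q
9 ∉ (P ∩ Q) and 9 ∈ P, so 9 ∈ (P ∩ Q) ∪ P
9 ∈ (P ∪ (Q − S)) and 9 ∈ ((P ∩ Q) ∪ P), so 9 ∉ (P ∪ (Q − S)) △ ((P ∩ Q) ∪ P)
9 ∈ ((P ∪ (Q − S)) △ ((P ∩ Q) ∪ P))ᶜ since 9 ∉ ((P ∪ (Q − S)) △ ((P ∩ Q) ∪ P))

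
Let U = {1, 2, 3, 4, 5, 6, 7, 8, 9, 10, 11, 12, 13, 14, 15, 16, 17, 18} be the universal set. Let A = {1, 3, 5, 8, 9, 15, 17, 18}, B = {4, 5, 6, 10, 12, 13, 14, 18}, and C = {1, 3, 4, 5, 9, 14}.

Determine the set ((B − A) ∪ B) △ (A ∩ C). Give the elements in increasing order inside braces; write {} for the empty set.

{1, 3, 4, 6, 9, 10, 12, 13, 14, 18}

B − A = {4, 6, 10, 12, 13, 14}
(B − A) ∪ B = {4, 5, 6, 10, 12, 13, 14, 18}
A ∩ C = {1, 3, 5, 9}
((B − A) ∪ B) △ (A ∩ C) = {1, 3, 4, 6, 9, 10, 12, 13, 14, 18}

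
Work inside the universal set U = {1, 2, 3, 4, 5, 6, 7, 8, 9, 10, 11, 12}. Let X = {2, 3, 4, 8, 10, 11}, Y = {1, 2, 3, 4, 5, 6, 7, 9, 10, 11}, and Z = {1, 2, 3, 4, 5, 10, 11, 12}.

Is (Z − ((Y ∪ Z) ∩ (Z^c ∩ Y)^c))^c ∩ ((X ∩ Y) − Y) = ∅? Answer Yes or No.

Y ∪ Z = {1, 2, 3, 4, 5, 6, 7, 9, 10, 11, 12}
Z^c = {6, 7, 8, 9}
Z^c ∩ Y = {6, 7, 9}
(Z^c ∩ Y)^c = {1, 2, 3, 4, 5, 8, 10, 11, 12}
(Y ∪ Z) ∩ (Z^c ∩ Y)^c = {1, 2, 3, 4, 5, 10, 11, 12}
Z − ((Y ∪ Z) ∩ (Z^c ∩ Y)^c) = {}
(Z − ((Y ∪ Z) ∩ (Z^c ∩ Y)^c))^c = {1, 2, 3, 4, 5, 6, 7, 8, 9, 10, 11, 12}
X ∩ Y = {2, 3, 4, 10, 11}
(X ∩ Y) − Y = {}
{1, 2, 3, 4, 5, 6, 7, 8, 9, 10, 11, 12} and {} share no elements.

Yes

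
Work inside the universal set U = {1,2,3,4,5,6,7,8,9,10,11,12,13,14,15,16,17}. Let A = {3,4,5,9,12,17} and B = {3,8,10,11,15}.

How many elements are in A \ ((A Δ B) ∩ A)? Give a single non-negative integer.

1

A Δ B = {4,5,8,9,10,11,12,15,17}
(A Δ B) ∩ A = {4,5,9,12,17}
A \ ((A Δ B) ∩ A) = {3}
|A \ ((A Δ B) ∩ A)| = 1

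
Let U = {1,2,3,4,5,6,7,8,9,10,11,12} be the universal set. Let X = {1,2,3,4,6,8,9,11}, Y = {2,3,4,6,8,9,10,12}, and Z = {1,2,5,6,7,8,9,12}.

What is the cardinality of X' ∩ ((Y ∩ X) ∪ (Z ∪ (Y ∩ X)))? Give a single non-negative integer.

X' = {5,7,10,12}
Y ∩ X = {2,3,4,6,8,9}
Z ∪ (Y ∩ X) = {1,2,3,4,5,6,7,8,9,12}
(Y ∩ X) ∪ (Z ∪ (Y ∩ X)) = {1,2,3,4,5,6,7,8,9,12}
X' ∩ ((Y ∩ X) ∪ (Z ∪ (Y ∩ X))) = {5,7,12}
|X' ∩ ((Y ∩ X) ∪ (Z ∪ (Y ∩ X)))| = 3

3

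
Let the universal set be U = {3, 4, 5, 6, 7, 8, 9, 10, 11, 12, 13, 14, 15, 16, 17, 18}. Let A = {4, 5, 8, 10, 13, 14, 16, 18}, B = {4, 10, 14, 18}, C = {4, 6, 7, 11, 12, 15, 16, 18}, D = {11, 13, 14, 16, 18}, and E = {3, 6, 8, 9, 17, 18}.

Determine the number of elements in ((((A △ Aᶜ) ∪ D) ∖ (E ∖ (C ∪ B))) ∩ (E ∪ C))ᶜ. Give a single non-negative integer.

Aᶜ = {3, 6, 7, 9, 11, 12, 15, 17}
A △ Aᶜ = {3, 4, 5, 6, 7, 8, 9, 10, 11, 12, 13, 14, 15, 16, 17, 18}
(A △ Aᶜ) ∪ D = {3, 4, 5, 6, 7, 8, 9, 10, 11, 12, 13, 14, 15, 16, 17, 18}
C ∪ B = {4, 6, 7, 10, 11, 12, 14, 15, 16, 18}
E ∖ (C ∪ B) = {3, 8, 9, 17}
((A △ Aᶜ) ∪ D) ∖ (E ∖ (C ∪ B)) = {4, 5, 6, 7, 10, 11, 12, 13, 14, 15, 16, 18}
E ∪ C = {3, 4, 6, 7, 8, 9, 11, 12, 15, 16, 17, 18}
(((A △ Aᶜ) ∪ D) ∖ (E ∖ (C ∪ B))) ∩ (E ∪ C) = {4, 6, 7, 11, 12, 15, 16, 18}
((((A △ Aᶜ) ∪ D) ∖ (E ∖ (C ∪ B))) ∩ (E ∪ C))ᶜ = {3, 5, 8, 9, 10, 13, 14, 17}
|((((A △ Aᶜ) ∪ D) ∖ (E ∖ (C ∪ B))) ∩ (E ∪ C))ᶜ| = 8

8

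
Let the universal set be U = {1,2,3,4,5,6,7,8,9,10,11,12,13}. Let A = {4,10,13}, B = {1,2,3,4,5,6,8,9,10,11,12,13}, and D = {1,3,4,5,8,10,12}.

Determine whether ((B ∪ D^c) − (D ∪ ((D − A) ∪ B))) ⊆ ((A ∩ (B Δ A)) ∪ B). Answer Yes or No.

D^c = {2,6,7,9,11,13}
B ∪ D^c = {1,2,3,4,5,6,7,8,9,10,11,12,13}
D − A = {1,3,5,8,12}
(D − A) ∪ B = {1,2,3,4,5,6,8,9,10,11,12,13}
D ∪ ((D − A) ∪ B) = {1,2,3,4,5,6,8,9,10,11,12,13}
(B ∪ D^c) − (D ∪ ((D − A) ∪ B)) = {7}
B Δ A = {1,2,3,5,6,8,9,11,12}
A ∩ (B Δ A) = {}
(A ∩ (B Δ A)) ∪ B = {1,2,3,4,5,6,8,9,10,11,12,13}
7 ∈ (B ∪ D^c) − (D ∪ ((D − A) ∪ B)) but 7 ∉ (A ∩ (B Δ A)) ∪ B, so the inclusion fails.

No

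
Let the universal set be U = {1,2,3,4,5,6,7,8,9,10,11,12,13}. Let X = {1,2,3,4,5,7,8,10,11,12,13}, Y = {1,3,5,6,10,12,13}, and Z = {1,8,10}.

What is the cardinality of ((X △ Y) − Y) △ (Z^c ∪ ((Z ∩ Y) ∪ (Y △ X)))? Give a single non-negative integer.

X △ Y = {2,4,6,7,8,11}
(X △ Y) − Y = {2,4,7,8,11}
Z^c = {2,3,4,5,6,7,9,11,12,13}
Z ∩ Y = {1,10}
Y △ X = {2,4,6,7,8,11}
(Z ∩ Y) ∪ (Y △ X) = {1,2,4,6,7,8,10,11}
Z^c ∪ ((Z ∩ Y) ∪ (Y △ X)) = {1,2,3,4,5,6,7,8,9,10,11,12,13}
((X △ Y) − Y) △ (Z^c ∪ ((Z ∩ Y) ∪ (Y △ X))) = {1,3,5,6,9,10,12,13}
|((X △ Y) − Y) △ (Z^c ∪ ((Z ∩ Y) ∪ (Y △ X)))| = 8

8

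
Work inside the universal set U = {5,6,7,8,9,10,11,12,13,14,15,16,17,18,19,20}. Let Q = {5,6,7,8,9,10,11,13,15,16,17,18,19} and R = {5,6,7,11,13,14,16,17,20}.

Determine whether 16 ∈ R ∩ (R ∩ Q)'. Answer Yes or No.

No

16 ∈ R and 16 ∈ Q, so 16 ∈ R ∩ Q
16 ∉ (R ∩ Q)' since 16 ∈ (R ∩ Q)
16 ∈ R and 16 ∉ (R ∩ Q)', so 16 ∉ R ∩ (R ∩ Q)'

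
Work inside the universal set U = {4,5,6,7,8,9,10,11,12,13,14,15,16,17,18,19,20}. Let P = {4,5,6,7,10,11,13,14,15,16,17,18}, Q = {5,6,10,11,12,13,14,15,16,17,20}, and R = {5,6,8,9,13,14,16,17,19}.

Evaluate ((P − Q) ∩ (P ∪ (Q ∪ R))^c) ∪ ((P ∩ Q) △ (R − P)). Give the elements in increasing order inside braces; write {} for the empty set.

P − Q = {4,7,18}
Q ∪ R = {5,6,8,9,10,11,12,13,14,15,16,17,19,20}
P ∪ (Q ∪ R) = {4,5,6,7,8,9,10,11,12,13,14,15,16,17,18,19,20}
(P ∪ (Q ∪ R))^c = {}
(P − Q) ∩ (P ∪ (Q ∪ R))^c = {}
P ∩ Q = {5,6,10,11,13,14,15,16,17}
R − P = {8,9,19}
(P ∩ Q) △ (R − P) = {5,6,8,9,10,11,13,14,15,16,17,19}
((P − Q) ∩ (P ∪ (Q ∪ R))^c) ∪ ((P ∩ Q) △ (R − P)) = {5,6,8,9,10,11,13,14,15,16,17,19}

{5,6,8,9,10,11,13,14,15,16,17,19}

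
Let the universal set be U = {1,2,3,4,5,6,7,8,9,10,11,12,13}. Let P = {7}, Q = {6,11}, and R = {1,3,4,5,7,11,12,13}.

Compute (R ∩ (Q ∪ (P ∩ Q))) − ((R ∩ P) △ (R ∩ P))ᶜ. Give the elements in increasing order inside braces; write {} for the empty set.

P ∩ Q = {}
Q ∪ (P ∩ Q) = {6,11}
R ∩ (Q ∪ (P ∩ Q)) = {11}
R ∩ P = {7}
(R ∩ P) △ (R ∩ P) = {}
((R ∩ P) △ (R ∩ P))ᶜ = {1,2,3,4,5,6,7,8,9,10,11,12,13}
(R ∩ (Q ∪ (P ∩ Q))) − ((R ∩ P) △ (R ∩ P))ᶜ = {}

{}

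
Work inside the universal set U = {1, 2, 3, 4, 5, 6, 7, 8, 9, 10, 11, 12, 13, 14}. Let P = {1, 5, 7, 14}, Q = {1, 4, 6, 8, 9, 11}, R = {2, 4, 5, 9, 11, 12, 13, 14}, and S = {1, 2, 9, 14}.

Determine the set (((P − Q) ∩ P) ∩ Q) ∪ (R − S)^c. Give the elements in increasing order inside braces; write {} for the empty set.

{1, 2, 3, 6, 7, 8, 9, 10, 14}

P − Q = {5, 7, 14}
(P − Q) ∩ P = {5, 7, 14}
((P − Q) ∩ P) ∩ Q = {}
R − S = {4, 5, 11, 12, 13}
(R − S)^c = {1, 2, 3, 6, 7, 8, 9, 10, 14}
(((P − Q) ∩ P) ∩ Q) ∪ (R − S)^c = {1, 2, 3, 6, 7, 8, 9, 10, 14}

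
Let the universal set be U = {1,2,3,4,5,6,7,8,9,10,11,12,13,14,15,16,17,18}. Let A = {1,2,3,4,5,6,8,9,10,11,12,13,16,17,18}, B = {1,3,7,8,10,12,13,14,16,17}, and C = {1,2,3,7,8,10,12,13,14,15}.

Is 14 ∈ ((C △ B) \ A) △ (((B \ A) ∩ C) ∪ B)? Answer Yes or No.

14 ∈ C and 14 ∈ B, so 14 ∉ C △ B
14 ∉ (C △ B) and 14 ∉ A, so 14 ∉ (C △ B) \ A
14 ∈ B and 14 ∉ A, so 14 ∈ B \ A
14 ∈ (B \ A) and 14 ∈ C, so 14 ∈ (B \ A) ∩ C
14 ∈ ((B \ A) ∩ C) and 14 ∈ B, so 14 ∈ ((B \ A) ∩ C) ∪ B
14 ∉ ((C △ B) \ A) and 14 ∈ (((B \ A) ∩ C) ∪ B), so 14 ∈ ((C △ B) \ A) △ (((B \ A) ∩ C) ∪ B)

Yes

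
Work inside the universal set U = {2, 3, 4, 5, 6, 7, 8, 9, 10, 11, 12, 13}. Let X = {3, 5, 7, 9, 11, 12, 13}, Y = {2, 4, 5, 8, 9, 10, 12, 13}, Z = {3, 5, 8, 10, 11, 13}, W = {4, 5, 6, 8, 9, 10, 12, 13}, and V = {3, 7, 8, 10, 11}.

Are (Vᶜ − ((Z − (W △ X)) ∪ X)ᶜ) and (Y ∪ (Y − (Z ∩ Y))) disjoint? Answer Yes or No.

Vᶜ = {2, 4, 5, 6, 9, 12, 13}
W △ X = {3, 4, 6, 7, 8, 10, 11}
Z − (W △ X) = {5, 13}
(Z − (W △ X)) ∪ X = {3, 5, 7, 9, 11, 12, 13}
((Z − (W △ X)) ∪ X)ᶜ = {2, 4, 6, 8, 10}
Vᶜ − ((Z − (W △ X)) ∪ X)ᶜ = {5, 9, 12, 13}
Z ∩ Y = {5, 8, 10, 13}
Y − (Z ∩ Y) = {2, 4, 9, 12}
Y ∪ (Y − (Z ∩ Y)) = {2, 4, 5, 8, 9, 10, 12, 13}
5 lies in both, so they are not disjoint.

No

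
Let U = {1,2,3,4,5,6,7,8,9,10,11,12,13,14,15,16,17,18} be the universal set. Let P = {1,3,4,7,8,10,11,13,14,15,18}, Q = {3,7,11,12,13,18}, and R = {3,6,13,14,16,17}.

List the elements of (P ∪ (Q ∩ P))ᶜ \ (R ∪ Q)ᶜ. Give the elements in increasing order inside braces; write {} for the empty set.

{6,12,16,17}

Q ∩ P = {3,7,11,13,18}
P ∪ (Q ∩ P) = {1,3,4,7,8,10,11,13,14,15,18}
(P ∪ (Q ∩ P))ᶜ = {2,5,6,9,12,16,17}
R ∪ Q = {3,6,7,11,12,13,14,16,17,18}
(R ∪ Q)ᶜ = {1,2,4,5,8,9,10,15}
(P ∪ (Q ∩ P))ᶜ \ (R ∪ Q)ᶜ = {6,12,16,17}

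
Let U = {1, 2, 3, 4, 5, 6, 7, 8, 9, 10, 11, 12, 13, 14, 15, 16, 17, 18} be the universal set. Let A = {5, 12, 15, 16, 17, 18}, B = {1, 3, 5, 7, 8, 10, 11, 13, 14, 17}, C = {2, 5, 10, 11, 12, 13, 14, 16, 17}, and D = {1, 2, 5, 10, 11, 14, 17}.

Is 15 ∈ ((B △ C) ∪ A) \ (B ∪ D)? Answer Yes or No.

15 ∉ B and 15 ∉ C, so 15 ∉ B △ C
15 ∉ (B △ C) and 15 ∈ A, so 15 ∈ (B △ C) ∪ A
15 ∉ B and 15 ∉ D, so 15 ∉ B ∪ D
15 ∈ ((B △ C) ∪ A) and 15 ∉ (B ∪ D), so 15 ∈ ((B △ C) ∪ A) \ (B ∪ D)

Yes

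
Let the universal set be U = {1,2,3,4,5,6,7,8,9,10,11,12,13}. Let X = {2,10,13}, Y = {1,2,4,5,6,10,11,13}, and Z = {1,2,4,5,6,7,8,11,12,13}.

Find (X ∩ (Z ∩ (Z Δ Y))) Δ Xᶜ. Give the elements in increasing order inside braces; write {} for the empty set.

{1,3,4,5,6,7,8,9,11,12}

Z Δ Y = {7,8,10,12}
Z ∩ (Z Δ Y) = {7,8,12}
X ∩ (Z ∩ (Z Δ Y)) = {}
Xᶜ = {1,3,4,5,6,7,8,9,11,12}
(X ∩ (Z ∩ (Z Δ Y))) Δ Xᶜ = {1,3,4,5,6,7,8,9,11,12}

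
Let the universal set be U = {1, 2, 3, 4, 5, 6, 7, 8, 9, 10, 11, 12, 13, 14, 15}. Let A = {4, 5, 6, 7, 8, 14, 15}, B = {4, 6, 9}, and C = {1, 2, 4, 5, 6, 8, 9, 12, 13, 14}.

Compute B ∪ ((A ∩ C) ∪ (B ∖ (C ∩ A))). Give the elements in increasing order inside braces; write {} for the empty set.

A ∩ C = {4, 5, 6, 8, 14}
C ∩ A = {4, 5, 6, 8, 14}
B ∖ (C ∩ A) = {9}
(A ∩ C) ∪ (B ∖ (C ∩ A)) = {4, 5, 6, 8, 9, 14}
B ∪ ((A ∩ C) ∪ (B ∖ (C ∩ A))) = {4, 5, 6, 8, 9, 14}

{4, 5, 6, 8, 9, 14}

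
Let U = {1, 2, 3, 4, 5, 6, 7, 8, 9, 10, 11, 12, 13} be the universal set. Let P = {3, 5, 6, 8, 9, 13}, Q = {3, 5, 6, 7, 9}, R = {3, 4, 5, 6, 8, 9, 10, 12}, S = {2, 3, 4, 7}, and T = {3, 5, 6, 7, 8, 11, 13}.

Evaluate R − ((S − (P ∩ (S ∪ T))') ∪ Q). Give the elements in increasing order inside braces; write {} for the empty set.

S ∪ T = {2, 3, 4, 5, 6, 7, 8, 11, 13}
P ∩ (S ∪ T) = {3, 5, 6, 8, 13}
(P ∩ (S ∪ T))' = {1, 2, 4, 7, 9, 10, 11, 12}
S − (P ∩ (S ∪ T))' = {3}
(S − (P ∩ (S ∪ T))') ∪ Q = {3, 5, 6, 7, 9}
R − ((S − (P ∩ (S ∪ T))') ∪ Q) = {4, 8, 10, 12}

{4, 8, 10, 12}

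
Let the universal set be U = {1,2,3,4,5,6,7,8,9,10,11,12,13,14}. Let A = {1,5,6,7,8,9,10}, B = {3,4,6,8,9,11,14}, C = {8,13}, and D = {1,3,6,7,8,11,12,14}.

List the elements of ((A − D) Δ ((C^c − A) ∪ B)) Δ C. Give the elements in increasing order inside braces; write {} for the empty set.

{2,3,4,5,6,10,11,12,13,14}

A − D = {5,9,10}
C^c = {1,2,3,4,5,6,7,9,10,11,12,14}
C^c − A = {2,3,4,11,12,14}
(C^c − A) ∪ B = {2,3,4,6,8,9,11,12,14}
(A − D) Δ ((C^c − A) ∪ B) = {2,3,4,5,6,8,10,11,12,14}
((A − D) Δ ((C^c − A) ∪ B)) Δ C = {2,3,4,5,6,10,11,12,13,14}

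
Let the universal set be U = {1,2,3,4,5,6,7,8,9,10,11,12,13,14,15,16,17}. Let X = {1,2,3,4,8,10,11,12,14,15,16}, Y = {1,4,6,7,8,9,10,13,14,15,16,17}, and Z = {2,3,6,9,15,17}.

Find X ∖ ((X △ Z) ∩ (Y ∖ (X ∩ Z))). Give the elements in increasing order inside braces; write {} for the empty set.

{2,3,11,12,15}

X △ Z = {1,4,6,8,9,10,11,12,14,16,17}
X ∩ Z = {2,3,15}
Y ∖ (X ∩ Z) = {1,4,6,7,8,9,10,13,14,16,17}
(X △ Z) ∩ (Y ∖ (X ∩ Z)) = {1,4,6,8,9,10,14,16,17}
X ∖ ((X △ Z) ∩ (Y ∖ (X ∩ Z))) = {2,3,11,12,15}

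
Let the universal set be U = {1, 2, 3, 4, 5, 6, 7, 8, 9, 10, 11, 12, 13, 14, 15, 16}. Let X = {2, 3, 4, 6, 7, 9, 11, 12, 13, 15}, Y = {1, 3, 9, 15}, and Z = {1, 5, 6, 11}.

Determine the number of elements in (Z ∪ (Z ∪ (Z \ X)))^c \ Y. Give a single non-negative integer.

9

Z \ X = {1, 5}
Z ∪ (Z \ X) = {1, 5, 6, 11}
Z ∪ (Z ∪ (Z \ X)) = {1, 5, 6, 11}
(Z ∪ (Z ∪ (Z \ X)))^c = {2, 3, 4, 7, 8, 9, 10, 12, 13, 14, 15, 16}
(Z ∪ (Z ∪ (Z \ X)))^c \ Y = {2, 4, 7, 8, 10, 12, 13, 14, 16}
|(Z ∪ (Z ∪ (Z \ X)))^c \ Y| = 9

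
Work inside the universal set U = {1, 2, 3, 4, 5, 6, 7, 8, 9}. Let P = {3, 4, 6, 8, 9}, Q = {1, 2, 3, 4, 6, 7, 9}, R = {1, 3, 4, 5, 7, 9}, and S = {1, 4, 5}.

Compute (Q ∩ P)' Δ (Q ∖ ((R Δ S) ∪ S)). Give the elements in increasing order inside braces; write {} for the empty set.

{1, 5, 6, 7, 8}

Q ∩ P = {3, 4, 6, 9}
(Q ∩ P)' = {1, 2, 5, 7, 8}
R Δ S = {3, 7, 9}
(R Δ S) ∪ S = {1, 3, 4, 5, 7, 9}
Q ∖ ((R Δ S) ∪ S) = {2, 6}
(Q ∩ P)' Δ (Q ∖ ((R Δ S) ∪ S)) = {1, 5, 6, 7, 8}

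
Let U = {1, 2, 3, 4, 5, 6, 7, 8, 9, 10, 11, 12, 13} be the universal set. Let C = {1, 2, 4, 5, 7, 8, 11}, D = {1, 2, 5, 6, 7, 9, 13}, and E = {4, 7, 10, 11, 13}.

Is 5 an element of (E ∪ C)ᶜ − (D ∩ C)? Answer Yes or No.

No

5 ∉ E and 5 ∈ C, so 5 ∈ E ∪ C
5 ∉ (E ∪ C)ᶜ since 5 ∈ (E ∪ C)
5 ∈ D and 5 ∈ C, so 5 ∈ D ∩ C
5 ∉ (E ∪ C)ᶜ and 5 ∈ (D ∩ C), so 5 ∉ (E ∪ C)ᶜ − (D ∩ C)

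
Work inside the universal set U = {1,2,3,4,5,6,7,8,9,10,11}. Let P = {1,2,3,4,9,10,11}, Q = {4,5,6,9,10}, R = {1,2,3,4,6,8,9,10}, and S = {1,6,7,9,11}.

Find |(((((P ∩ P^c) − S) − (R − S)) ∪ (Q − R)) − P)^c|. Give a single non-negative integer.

10

P^c = {5,6,7,8}
P ∩ P^c = {}
(P ∩ P^c) − S = {}
R − S = {2,3,4,8,10}
((P ∩ P^c) − S) − (R − S) = {}
Q − R = {5}
(((P ∩ P^c) − S) − (R − S)) ∪ (Q − R) = {5}
((((P ∩ P^c) − S) − (R − S)) ∪ (Q − R)) − P = {5}
(((((P ∩ P^c) − S) − (R − S)) ∪ (Q − R)) − P)^c = {1,2,3,4,6,7,8,9,10,11}
|(((((P ∩ P^c) − S) − (R − S)) ∪ (Q − R)) − P)^c| = 10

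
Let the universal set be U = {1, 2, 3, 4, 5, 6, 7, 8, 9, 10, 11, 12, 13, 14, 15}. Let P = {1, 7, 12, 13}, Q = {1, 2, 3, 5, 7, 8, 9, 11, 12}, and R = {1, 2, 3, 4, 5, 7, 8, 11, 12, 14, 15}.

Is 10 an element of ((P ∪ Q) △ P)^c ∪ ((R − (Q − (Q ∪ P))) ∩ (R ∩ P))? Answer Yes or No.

Yes

10 ∉ P and 10 ∉ Q, so 10 ∉ P ∪ Q
10 ∉ (P ∪ Q) and 10 ∉ P, so 10 ∉ (P ∪ Q) △ P
10 ∈ ((P ∪ Q) △ P)^c since 10 ∉ ((P ∪ Q) △ P)
10 ∉ Q and 10 ∉ P, so 10 ∉ Q ∪ P
10 ∉ Q and 10 ∉ (Q ∪ P), so 10 ∉ Q − (Q ∪ P)
10 ∉ R and 10 ∉ (Q − (Q ∪ P)), so 10 ∉ R − (Q − (Q ∪ P))
10 ∉ R and 10 ∉ P, so 10 ∉ R ∩ P
10 ∉ (R − (Q − (Q ∪ P))) and 10 ∉ (R ∩ P), so 10 ∉ (R − (Q − (Q ∪ P))) ∩ (R ∩ P)
10 ∈ ((P ∪ Q) △ P)^c and 10 ∉ ((R − (Q − (Q ∪ P))) ∩ (R ∩ P)), so 10 ∈ ((P ∪ Q) △ P)^c ∪ ((R − (Q − (Q ∪ P))) ∩ (R ∩ P))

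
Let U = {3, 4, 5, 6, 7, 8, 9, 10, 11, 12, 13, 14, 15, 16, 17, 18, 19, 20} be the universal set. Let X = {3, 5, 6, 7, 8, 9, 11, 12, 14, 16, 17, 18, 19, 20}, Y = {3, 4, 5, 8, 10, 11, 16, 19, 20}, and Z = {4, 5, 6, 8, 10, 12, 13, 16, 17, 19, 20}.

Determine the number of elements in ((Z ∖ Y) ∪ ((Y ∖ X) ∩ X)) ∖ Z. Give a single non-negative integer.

0

Z ∖ Y = {6, 12, 13, 17}
Y ∖ X = {4, 10}
(Y ∖ X) ∩ X = {}
(Z ∖ Y) ∪ ((Y ∖ X) ∩ X) = {6, 12, 13, 17}
((Z ∖ Y) ∪ ((Y ∖ X) ∩ X)) ∖ Z = {}
|((Z ∖ Y) ∪ ((Y ∖ X) ∩ X)) ∖ Z| = 0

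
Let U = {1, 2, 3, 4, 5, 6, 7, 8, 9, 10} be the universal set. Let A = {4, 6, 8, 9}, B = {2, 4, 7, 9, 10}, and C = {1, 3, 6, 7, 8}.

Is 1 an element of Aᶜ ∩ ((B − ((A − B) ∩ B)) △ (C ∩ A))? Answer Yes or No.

No

1 ∉ A, so 1 ∈ Aᶜ
1 ∉ A and 1 ∉ B, so 1 ∉ A − B
1 ∉ (A − B) and 1 ∉ B, so 1 ∉ (A − B) ∩ B
1 ∉ B and 1 ∉ ((A − B) ∩ B), so 1 ∉ B − ((A − B) ∩ B)
1 ∈ C and 1 ∉ A, so 1 ∉ C ∩ A
1 ∉ (B − ((A − B) ∩ B)) and 1 ∉ (C ∩ A), so 1 ∉ (B − ((A − B) ∩ B)) △ (C ∩ A)
1 ∈ Aᶜ and 1 ∉ ((B − ((A − B) ∩ B)) △ (C ∩ A)), so 1 ∉ Aᶜ ∩ ((B − ((A − B) ∩ B)) △ (C ∩ A))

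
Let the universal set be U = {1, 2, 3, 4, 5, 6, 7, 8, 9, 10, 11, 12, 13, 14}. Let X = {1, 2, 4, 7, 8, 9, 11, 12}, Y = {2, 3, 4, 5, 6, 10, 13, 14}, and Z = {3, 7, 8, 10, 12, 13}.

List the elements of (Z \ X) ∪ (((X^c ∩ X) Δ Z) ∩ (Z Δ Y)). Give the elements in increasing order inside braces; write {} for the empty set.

Z \ X = {3, 10, 13}
X^c = {3, 5, 6, 10, 13, 14}
X^c ∩ X = {}
(X^c ∩ X) Δ Z = {3, 7, 8, 10, 12, 13}
Z Δ Y = {2, 4, 5, 6, 7, 8, 12, 14}
((X^c ∩ X) Δ Z) ∩ (Z Δ Y) = {7, 8, 12}
(Z \ X) ∪ (((X^c ∩ X) Δ Z) ∩ (Z Δ Y)) = {3, 7, 8, 10, 12, 13}

{3, 7, 8, 10, 12, 13}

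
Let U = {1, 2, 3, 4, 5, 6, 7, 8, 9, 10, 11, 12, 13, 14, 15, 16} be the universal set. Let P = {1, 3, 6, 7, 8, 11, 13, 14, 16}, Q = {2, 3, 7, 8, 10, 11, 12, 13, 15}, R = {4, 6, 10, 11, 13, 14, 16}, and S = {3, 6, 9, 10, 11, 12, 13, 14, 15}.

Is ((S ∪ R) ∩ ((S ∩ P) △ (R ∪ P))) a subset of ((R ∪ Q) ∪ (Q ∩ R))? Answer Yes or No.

Yes

S ∪ R = {3, 4, 6, 9, 10, 11, 12, 13, 14, 15, 16}
S ∩ P = {3, 6, 11, 13, 14}
R ∪ P = {1, 3, 4, 6, 7, 8, 10, 11, 13, 14, 16}
(S ∩ P) △ (R ∪ P) = {1, 4, 7, 8, 10, 16}
(S ∪ R) ∩ ((S ∩ P) △ (R ∪ P)) = {4, 10, 16}
R ∪ Q = {2, 3, 4, 6, 7, 8, 10, 11, 12, 13, 14, 15, 16}
Q ∩ R = {10, 11, 13}
(R ∪ Q) ∪ (Q ∩ R) = {2, 3, 4, 6, 7, 8, 10, 11, 12, 13, 14, 15, 16}
Every element of {4, 10, 16} is in {2, 3, 4, 6, 7, 8, 10, 11, 12, 13, 14, 15, 16}, so (S ∪ R) ∩ ((S ∩ P) △ (R ∪ P)) ⊆ (R ∪ Q) ∪ (Q ∩ R).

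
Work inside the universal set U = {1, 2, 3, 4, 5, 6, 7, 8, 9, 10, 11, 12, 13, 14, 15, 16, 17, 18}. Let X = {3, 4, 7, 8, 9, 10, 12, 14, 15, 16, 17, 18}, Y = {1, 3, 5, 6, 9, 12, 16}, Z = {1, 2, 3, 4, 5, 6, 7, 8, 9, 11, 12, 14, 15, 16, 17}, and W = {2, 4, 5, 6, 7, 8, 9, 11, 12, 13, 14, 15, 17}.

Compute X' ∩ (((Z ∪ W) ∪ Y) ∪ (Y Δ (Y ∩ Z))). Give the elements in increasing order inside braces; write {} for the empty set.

X' = {1, 2, 5, 6, 11, 13}
Z ∪ W = {1, 2, 3, 4, 5, 6, 7, 8, 9, 11, 12, 13, 14, 15, 16, 17}
(Z ∪ W) ∪ Y = {1, 2, 3, 4, 5, 6, 7, 8, 9, 11, 12, 13, 14, 15, 16, 17}
Y ∩ Z = {1, 3, 5, 6, 9, 12, 16}
Y Δ (Y ∩ Z) = {}
((Z ∪ W) ∪ Y) ∪ (Y Δ (Y ∩ Z)) = {1, 2, 3, 4, 5, 6, 7, 8, 9, 11, 12, 13, 14, 15, 16, 17}
X' ∩ (((Z ∪ W) ∪ Y) ∪ (Y Δ (Y ∩ Z))) = {1, 2, 5, 6, 11, 13}

{1, 2, 5, 6, 11, 13}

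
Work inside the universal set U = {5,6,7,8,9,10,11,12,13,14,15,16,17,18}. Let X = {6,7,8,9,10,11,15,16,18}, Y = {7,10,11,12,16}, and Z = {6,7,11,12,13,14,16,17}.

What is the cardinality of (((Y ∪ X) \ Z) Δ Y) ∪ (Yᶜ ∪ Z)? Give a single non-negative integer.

13

Y ∪ X = {6,7,8,9,10,11,12,15,16,18}
(Y ∪ X) \ Z = {8,9,10,15,18}
((Y ∪ X) \ Z) Δ Y = {7,8,9,11,12,15,16,18}
Yᶜ = {5,6,8,9,13,14,15,17,18}
Yᶜ ∪ Z = {5,6,7,8,9,11,12,13,14,15,16,17,18}
(((Y ∪ X) \ Z) Δ Y) ∪ (Yᶜ ∪ Z) = {5,6,7,8,9,11,12,13,14,15,16,17,18}
|(((Y ∪ X) \ Z) Δ Y) ∪ (Yᶜ ∪ Z)| = 13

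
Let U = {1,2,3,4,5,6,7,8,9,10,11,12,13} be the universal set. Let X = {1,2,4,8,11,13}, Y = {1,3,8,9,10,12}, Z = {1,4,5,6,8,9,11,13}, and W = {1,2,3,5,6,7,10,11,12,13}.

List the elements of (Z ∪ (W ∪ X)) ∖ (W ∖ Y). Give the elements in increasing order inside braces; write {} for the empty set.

W ∪ X = {1,2,3,4,5,6,7,8,10,11,12,13}
Z ∪ (W ∪ X) = {1,2,3,4,5,6,7,8,9,10,11,12,13}
W ∖ Y = {2,5,6,7,11,13}
(Z ∪ (W ∪ X)) ∖ (W ∖ Y) = {1,3,4,8,9,10,12}

{1,3,4,8,9,10,12}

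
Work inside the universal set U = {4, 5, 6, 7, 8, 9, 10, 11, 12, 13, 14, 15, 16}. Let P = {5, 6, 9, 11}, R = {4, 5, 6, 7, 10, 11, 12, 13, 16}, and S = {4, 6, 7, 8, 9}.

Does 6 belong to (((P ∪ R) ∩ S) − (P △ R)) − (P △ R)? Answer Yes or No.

Yes

6 ∈ P and 6 ∈ R, so 6 ∈ P ∪ R
6 ∈ (P ∪ R) and 6 ∈ S, so 6 ∈ (P ∪ R) ∩ S
6 ∈ P and 6 ∈ R, so 6 ∉ P △ R
6 ∈ ((P ∪ R) ∩ S) and 6 ∉ (P △ R), so 6 ∈ ((P ∪ R) ∩ S) − (P △ R)
6 ∈ P and 6 ∈ R, so 6 ∉ P △ R
6 ∈ (((P ∪ R) ∩ S) − (P △ R)) and 6 ∉ (P △ R), so 6 ∈ (((P ∪ R) ∩ S) − (P △ R)) − (P △ R)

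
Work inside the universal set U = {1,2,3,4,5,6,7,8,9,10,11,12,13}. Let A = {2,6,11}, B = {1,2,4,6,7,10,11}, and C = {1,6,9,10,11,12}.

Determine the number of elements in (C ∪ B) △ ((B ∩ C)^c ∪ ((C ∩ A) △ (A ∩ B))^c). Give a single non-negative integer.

C ∪ B = {1,2,4,6,7,9,10,11,12}
B ∩ C = {1,6,10,11}
(B ∩ C)^c = {2,3,4,5,7,8,9,12,13}
C ∩ A = {6,11}
A ∩ B = {2,6,11}
(C ∩ A) △ (A ∩ B) = {2}
((C ∩ A) △ (A ∩ B))^c = {1,3,4,5,6,7,8,9,10,11,12,13}
(B ∩ C)^c ∪ ((C ∩ A) △ (A ∩ B))^c = {1,2,3,4,5,6,7,8,9,10,11,12,13}
(C ∪ B) △ ((B ∩ C)^c ∪ ((C ∩ A) △ (A ∩ B))^c) = {3,5,8,13}
|(C ∪ B) △ ((B ∩ C)^c ∪ ((C ∩ A) △ (A ∩ B))^c)| = 4

4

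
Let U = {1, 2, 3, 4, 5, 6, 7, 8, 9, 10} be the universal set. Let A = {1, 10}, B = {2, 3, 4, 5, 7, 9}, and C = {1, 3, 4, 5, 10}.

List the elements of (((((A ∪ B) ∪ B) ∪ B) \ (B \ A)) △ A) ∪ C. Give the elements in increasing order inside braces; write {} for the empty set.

{1, 3, 4, 5, 10}

A ∪ B = {1, 2, 3, 4, 5, 7, 9, 10}
(A ∪ B) ∪ B = {1, 2, 3, 4, 5, 7, 9, 10}
((A ∪ B) ∪ B) ∪ B = {1, 2, 3, 4, 5, 7, 9, 10}
B \ A = {2, 3, 4, 5, 7, 9}
(((A ∪ B) ∪ B) ∪ B) \ (B \ A) = {1, 10}
((((A ∪ B) ∪ B) ∪ B) \ (B \ A)) △ A = {}
(((((A ∪ B) ∪ B) ∪ B) \ (B \ A)) △ A) ∪ C = {1, 3, 4, 5, 10}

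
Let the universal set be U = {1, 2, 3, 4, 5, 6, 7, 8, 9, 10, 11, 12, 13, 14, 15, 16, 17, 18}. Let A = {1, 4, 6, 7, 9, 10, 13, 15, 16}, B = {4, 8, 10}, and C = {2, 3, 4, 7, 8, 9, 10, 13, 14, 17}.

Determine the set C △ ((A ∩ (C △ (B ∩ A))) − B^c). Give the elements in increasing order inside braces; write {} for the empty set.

{2, 3, 4, 7, 8, 9, 10, 13, 14, 17}

B ∩ A = {4, 10}
C △ (B ∩ A) = {2, 3, 7, 8, 9, 13, 14, 17}
A ∩ (C △ (B ∩ A)) = {7, 9, 13}
B^c = {1, 2, 3, 5, 6, 7, 9, 11, 12, 13, 14, 15, 16, 17, 18}
(A ∩ (C △ (B ∩ A))) − B^c = {}
C △ ((A ∩ (C △ (B ∩ A))) − B^c) = {2, 3, 4, 7, 8, 9, 10, 13, 14, 17}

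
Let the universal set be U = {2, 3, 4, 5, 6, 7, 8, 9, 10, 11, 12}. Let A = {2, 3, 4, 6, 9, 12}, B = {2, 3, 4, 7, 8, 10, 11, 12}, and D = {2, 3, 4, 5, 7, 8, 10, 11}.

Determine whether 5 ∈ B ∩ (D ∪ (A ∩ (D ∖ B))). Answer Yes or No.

5 ∈ D and 5 ∉ B, so 5 ∈ D ∖ B
5 ∉ A and 5 ∈ (D ∖ B), so 5 ∉ A ∩ (D ∖ B)
5 ∈ D and 5 ∉ (A ∩ (D ∖ B)), so 5 ∈ D ∪ (A ∩ (D ∖ B))
5 ∉ B and 5 ∈ (D ∪ (A ∩ (D ∖ B))), so 5 ∉ B ∩ (D ∪ (A ∩ (D ∖ B)))

No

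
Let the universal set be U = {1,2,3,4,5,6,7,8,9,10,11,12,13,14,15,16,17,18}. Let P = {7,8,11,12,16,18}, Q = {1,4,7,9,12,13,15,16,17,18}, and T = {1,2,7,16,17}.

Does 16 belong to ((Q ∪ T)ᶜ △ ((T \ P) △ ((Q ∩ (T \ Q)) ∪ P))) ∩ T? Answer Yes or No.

Yes

16 ∈ Q and 16 ∈ T, so 16 ∈ Q ∪ T
16 ∉ (Q ∪ T)ᶜ since 16 ∈ (Q ∪ T)
16 ∈ T and 16 ∈ P, so 16 ∉ T \ P
16 ∈ T and 16 ∈ Q, so 16 ∉ T \ Q
16 ∈ Q and 16 ∉ (T \ Q), so 16 ∉ Q ∩ (T \ Q)
16 ∉ (Q ∩ (T \ Q)) and 16 ∈ P, so 16 ∈ (Q ∩ (T \ Q)) ∪ P
16 ∉ (T \ P) and 16 ∈ ((Q ∩ (T \ Q)) ∪ P), so 16 ∈ (T \ P) △ ((Q ∩ (T \ Q)) ∪ P)
16 ∉ (Q ∪ T)ᶜ and 16 ∈ ((T \ P) △ ((Q ∩ (T \ Q)) ∪ P)), so 16 ∈ (Q ∪ T)ᶜ △ ((T \ P) △ ((Q ∩ (T \ Q)) ∪ P))
16 ∈ ((Q ∪ T)ᶜ △ ((T \ P) △ ((Q ∩ (T \ Q)) ∪ P))) and 16 ∈ T, so 16 ∈ ((Q ∪ T)ᶜ △ ((T \ P) △ ((Q ∩ (T \ Q)) ∪ P))) ∩ T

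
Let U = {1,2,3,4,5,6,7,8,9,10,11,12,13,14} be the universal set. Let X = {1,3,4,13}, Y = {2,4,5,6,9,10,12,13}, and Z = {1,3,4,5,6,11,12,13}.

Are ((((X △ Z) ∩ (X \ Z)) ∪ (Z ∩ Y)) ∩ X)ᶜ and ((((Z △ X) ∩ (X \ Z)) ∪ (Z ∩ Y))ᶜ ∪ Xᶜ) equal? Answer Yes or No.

X △ Z = {5,6,11,12}
X \ Z = {}
(X △ Z) ∩ (X \ Z) = {}
Z ∩ Y = {4,5,6,12,13}
((X △ Z) ∩ (X \ Z)) ∪ (Z ∩ Y) = {4,5,6,12,13}
(((X △ Z) ∩ (X \ Z)) ∪ (Z ∩ Y)) ∩ X = {4,13}
((((X △ Z) ∩ (X \ Z)) ∪ (Z ∩ Y)) ∩ X)ᶜ = {1,2,3,5,6,7,8,9,10,11,12,14}
Z △ X = {5,6,11,12}
(Z △ X) ∩ (X \ Z) = {}
((Z △ X) ∩ (X \ Z)) ∪ (Z ∩ Y) = {4,5,6,12,13}
(((Z △ X) ∩ (X \ Z)) ∪ (Z ∩ Y))ᶜ = {1,2,3,7,8,9,10,11,14}
Xᶜ = {2,5,6,7,8,9,10,11,12,14}
(((Z △ X) ∩ (X \ Z)) ∪ (Z ∩ Y))ᶜ ∪ Xᶜ = {1,2,3,5,6,7,8,9,10,11,12,14}
Both equal {1,2,3,5,6,7,8,9,10,11,12,14}, so ((((X △ Z) ∩ (X \ Z)) ∪ (Z ∩ Y)) ∩ X)ᶜ = (((Z △ X) ∩ (X \ Z)) ∪ (Z ∩ Y))ᶜ ∪ Xᶜ.

Yes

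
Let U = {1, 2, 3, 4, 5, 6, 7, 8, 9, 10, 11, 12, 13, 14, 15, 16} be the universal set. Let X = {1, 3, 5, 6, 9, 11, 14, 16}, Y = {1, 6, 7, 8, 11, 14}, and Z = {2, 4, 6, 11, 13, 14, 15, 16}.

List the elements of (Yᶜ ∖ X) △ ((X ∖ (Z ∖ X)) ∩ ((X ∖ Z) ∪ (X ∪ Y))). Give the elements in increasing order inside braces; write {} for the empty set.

Yᶜ = {2, 3, 4, 5, 9, 10, 12, 13, 15, 16}
Yᶜ ∖ X = {2, 4, 10, 12, 13, 15}
Z ∖ X = {2, 4, 13, 15}
X ∖ (Z ∖ X) = {1, 3, 5, 6, 9, 11, 14, 16}
X ∖ Z = {1, 3, 5, 9}
X ∪ Y = {1, 3, 5, 6, 7, 8, 9, 11, 14, 16}
(X ∖ Z) ∪ (X ∪ Y) = {1, 3, 5, 6, 7, 8, 9, 11, 14, 16}
(X ∖ (Z ∖ X)) ∩ ((X ∖ Z) ∪ (X ∪ Y)) = {1, 3, 5, 6, 9, 11, 14, 16}
(Yᶜ ∖ X) △ ((X ∖ (Z ∖ X)) ∩ ((X ∖ Z) ∪ (X ∪ Y))) = {1, 2, 3, 4, 5, 6, 9, 10, 11, 12, 13, 14, 15, 16}

{1, 2, 3, 4, 5, 6, 9, 10, 11, 12, 13, 14, 15, 16}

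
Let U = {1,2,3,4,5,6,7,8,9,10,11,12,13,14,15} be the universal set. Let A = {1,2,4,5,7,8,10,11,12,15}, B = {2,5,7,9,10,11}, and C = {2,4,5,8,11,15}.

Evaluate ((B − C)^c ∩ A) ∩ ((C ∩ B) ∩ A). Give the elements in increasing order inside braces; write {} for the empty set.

B − C = {7,9,10}
(B − C)^c = {1,2,3,4,5,6,8,11,12,13,14,15}
(B − C)^c ∩ A = {1,2,4,5,8,11,12,15}
C ∩ B = {2,5,11}
(C ∩ B) ∩ A = {2,5,11}
((B − C)^c ∩ A) ∩ ((C ∩ B) ∩ A) = {2,5,11}

{2,5,11}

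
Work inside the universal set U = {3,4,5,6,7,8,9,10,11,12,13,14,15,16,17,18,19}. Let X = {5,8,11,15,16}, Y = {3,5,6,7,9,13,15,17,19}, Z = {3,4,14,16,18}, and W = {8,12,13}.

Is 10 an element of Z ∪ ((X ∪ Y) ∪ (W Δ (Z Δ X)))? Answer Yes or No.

10 ∉ X and 10 ∉ Y, so 10 ∉ X ∪ Y
10 ∉ Z and 10 ∉ X, so 10 ∉ Z Δ X
10 ∉ W and 10 ∉ (Z Δ X), so 10 ∉ W Δ (Z Δ X)
10 ∉ (X ∪ Y) and 10 ∉ (W Δ (Z Δ X)), so 10 ∉ (X ∪ Y) ∪ (W Δ (Z Δ X))
10 ∉ Z and 10 ∉ ((X ∪ Y) ∪ (W Δ (Z Δ X))), so 10 ∉ Z ∪ ((X ∪ Y) ∪ (W Δ (Z Δ X)))

No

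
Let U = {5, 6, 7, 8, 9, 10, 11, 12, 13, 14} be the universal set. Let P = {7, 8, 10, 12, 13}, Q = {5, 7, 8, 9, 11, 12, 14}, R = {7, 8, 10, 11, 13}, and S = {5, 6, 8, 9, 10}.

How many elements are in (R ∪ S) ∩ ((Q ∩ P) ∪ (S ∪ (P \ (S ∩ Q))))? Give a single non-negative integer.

R ∪ S = {5, 6, 7, 8, 9, 10, 11, 13}
Q ∩ P = {7, 8, 12}
S ∩ Q = {5, 8, 9}
P \ (S ∩ Q) = {7, 10, 12, 13}
S ∪ (P \ (S ∩ Q)) = {5, 6, 7, 8, 9, 10, 12, 13}
(Q ∩ P) ∪ (S ∪ (P \ (S ∩ Q))) = {5, 6, 7, 8, 9, 10, 12, 13}
(R ∪ S) ∩ ((Q ∩ P) ∪ (S ∪ (P \ (S ∩ Q)))) = {5, 6, 7, 8, 9, 10, 13}
|(R ∪ S) ∩ ((Q ∩ P) ∪ (S ∪ (P \ (S ∩ Q))))| = 7

7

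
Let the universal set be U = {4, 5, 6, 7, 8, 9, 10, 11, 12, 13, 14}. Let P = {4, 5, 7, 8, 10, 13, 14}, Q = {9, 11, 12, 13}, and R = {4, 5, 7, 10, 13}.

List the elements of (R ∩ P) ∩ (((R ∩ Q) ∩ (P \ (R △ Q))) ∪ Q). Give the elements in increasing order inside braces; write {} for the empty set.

{13}

R ∩ P = {4, 5, 7, 10, 13}
R ∩ Q = {13}
R △ Q = {4, 5, 7, 9, 10, 11, 12}
P \ (R △ Q) = {8, 13, 14}
(R ∩ Q) ∩ (P \ (R △ Q)) = {13}
((R ∩ Q) ∩ (P \ (R △ Q))) ∪ Q = {9, 11, 12, 13}
(R ∩ P) ∩ (((R ∩ Q) ∩ (P \ (R △ Q))) ∪ Q) = {13}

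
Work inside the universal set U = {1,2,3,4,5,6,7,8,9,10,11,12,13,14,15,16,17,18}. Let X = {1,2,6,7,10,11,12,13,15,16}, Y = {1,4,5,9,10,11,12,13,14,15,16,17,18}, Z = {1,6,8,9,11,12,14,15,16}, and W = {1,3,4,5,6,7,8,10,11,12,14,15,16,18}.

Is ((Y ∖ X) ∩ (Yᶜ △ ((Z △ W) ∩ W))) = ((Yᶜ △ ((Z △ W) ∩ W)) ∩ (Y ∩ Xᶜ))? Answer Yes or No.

Yes

Y ∖ X = {4,5,9,14,17,18}
Yᶜ = {2,3,6,7,8}
Z △ W = {3,4,5,7,9,10,18}
(Z △ W) ∩ W = {3,4,5,7,10,18}
Yᶜ △ ((Z △ W) ∩ W) = {2,4,5,6,8,10,18}
(Y ∖ X) ∩ (Yᶜ △ ((Z △ W) ∩ W)) = {4,5,18}
Xᶜ = {3,4,5,8,9,14,17,18}
Y ∩ Xᶜ = {4,5,9,14,17,18}
(Yᶜ △ ((Z △ W) ∩ W)) ∩ (Y ∩ Xᶜ) = {4,5,18}
Both equal {4,5,18}, so (Y ∖ X) ∩ (Yᶜ △ ((Z △ W) ∩ W)) = (Yᶜ △ ((Z △ W) ∩ W)) ∩ (Y ∩ Xᶜ).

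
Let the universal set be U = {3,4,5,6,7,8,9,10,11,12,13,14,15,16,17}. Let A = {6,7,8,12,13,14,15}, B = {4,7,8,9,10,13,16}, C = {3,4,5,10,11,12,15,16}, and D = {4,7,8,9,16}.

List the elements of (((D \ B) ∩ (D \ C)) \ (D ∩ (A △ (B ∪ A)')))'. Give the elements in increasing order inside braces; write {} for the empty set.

D \ B = {}
D \ C = {7,8,9}
(D \ B) ∩ (D \ C) = {}
B ∪ A = {4,6,7,8,9,10,12,13,14,15,16}
(B ∪ A)' = {3,5,11,17}
A △ (B ∪ A)' = {3,5,6,7,8,11,12,13,14,15,17}
D ∩ (A △ (B ∪ A)') = {7,8}
((D \ B) ∩ (D \ C)) \ (D ∩ (A △ (B ∪ A)')) = {}
(((D \ B) ∩ (D \ C)) \ (D ∩ (A △ (B ∪ A)')))' = {3,4,5,6,7,8,9,10,11,12,13,14,15,16,17}

{3,4,5,6,7,8,9,10,11,12,13,14,15,16,17}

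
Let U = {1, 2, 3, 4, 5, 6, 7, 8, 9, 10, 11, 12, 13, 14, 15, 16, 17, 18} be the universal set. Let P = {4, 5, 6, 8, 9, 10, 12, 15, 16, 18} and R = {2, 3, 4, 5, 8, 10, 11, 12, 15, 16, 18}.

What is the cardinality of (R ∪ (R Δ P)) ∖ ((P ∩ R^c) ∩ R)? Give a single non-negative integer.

R Δ P = {2, 3, 6, 9, 11}
R ∪ (R Δ P) = {2, 3, 4, 5, 6, 8, 9, 10, 11, 12, 15, 16, 18}
R^c = {1, 6, 7, 9, 13, 14, 17}
P ∩ R^c = {6, 9}
(P ∩ R^c) ∩ R = {}
(R ∪ (R Δ P)) ∖ ((P ∩ R^c) ∩ R) = {2, 3, 4, 5, 6, 8, 9, 10, 11, 12, 15, 16, 18}
|(R ∪ (R Δ P)) ∖ ((P ∩ R^c) ∩ R)| = 13

13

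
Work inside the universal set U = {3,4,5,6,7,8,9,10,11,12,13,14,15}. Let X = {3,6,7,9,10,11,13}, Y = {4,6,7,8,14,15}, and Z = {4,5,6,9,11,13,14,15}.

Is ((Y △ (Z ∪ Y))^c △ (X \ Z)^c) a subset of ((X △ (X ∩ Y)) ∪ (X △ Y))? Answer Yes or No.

No

Z ∪ Y = {4,5,6,7,8,9,11,13,14,15}
Y △ (Z ∪ Y) = {5,9,11,13}
(Y △ (Z ∪ Y))^c = {3,4,6,7,8,10,12,14,15}
X \ Z = {3,7,10}
(X \ Z)^c = {4,5,6,8,9,11,12,13,14,15}
(Y △ (Z ∪ Y))^c △ (X \ Z)^c = {3,5,7,9,10,11,13}
X ∩ Y = {6,7}
X △ (X ∩ Y) = {3,9,10,11,13}
X △ Y = {3,4,8,9,10,11,13,14,15}
(X △ (X ∩ Y)) ∪ (X △ Y) = {3,4,8,9,10,11,13,14,15}
5 ∈ (Y △ (Z ∪ Y))^c △ (X \ Z)^c but 5 ∉ (X △ (X ∩ Y)) ∪ (X △ Y), so the inclusion fails.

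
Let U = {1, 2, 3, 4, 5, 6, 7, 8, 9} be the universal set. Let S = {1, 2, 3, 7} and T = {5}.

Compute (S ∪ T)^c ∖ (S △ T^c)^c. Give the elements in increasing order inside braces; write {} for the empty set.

S ∪ T = {1, 2, 3, 5, 7}
(S ∪ T)^c = {4, 6, 8, 9}
T^c = {1, 2, 3, 4, 6, 7, 8, 9}
S △ T^c = {4, 6, 8, 9}
(S △ T^c)^c = {1, 2, 3, 5, 7}
(S ∪ T)^c ∖ (S △ T^c)^c = {4, 6, 8, 9}

{4, 6, 8, 9}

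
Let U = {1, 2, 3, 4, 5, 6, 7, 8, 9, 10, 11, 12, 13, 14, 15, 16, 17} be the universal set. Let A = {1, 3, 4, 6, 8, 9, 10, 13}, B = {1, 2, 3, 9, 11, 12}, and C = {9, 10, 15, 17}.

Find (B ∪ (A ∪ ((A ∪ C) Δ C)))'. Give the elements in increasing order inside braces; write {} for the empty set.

{5, 7, 14, 15, 16, 17}

A ∪ C = {1, 3, 4, 6, 8, 9, 10, 13, 15, 17}
(A ∪ C) Δ C = {1, 3, 4, 6, 8, 13}
A ∪ ((A ∪ C) Δ C) = {1, 3, 4, 6, 8, 9, 10, 13}
B ∪ (A ∪ ((A ∪ C) Δ C)) = {1, 2, 3, 4, 6, 8, 9, 10, 11, 12, 13}
(B ∪ (A ∪ ((A ∪ C) Δ C)))' = {5, 7, 14, 15, 16, 17}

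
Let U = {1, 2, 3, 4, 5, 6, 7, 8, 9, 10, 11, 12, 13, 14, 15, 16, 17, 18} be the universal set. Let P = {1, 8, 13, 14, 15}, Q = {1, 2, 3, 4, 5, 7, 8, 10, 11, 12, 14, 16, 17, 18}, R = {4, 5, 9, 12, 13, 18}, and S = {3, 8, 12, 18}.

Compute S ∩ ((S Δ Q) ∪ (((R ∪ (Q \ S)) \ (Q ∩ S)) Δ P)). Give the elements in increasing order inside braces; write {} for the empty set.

S Δ Q = {1, 2, 4, 5, 7, 10, 11, 14, 16, 17}
Q \ S = {1, 2, 4, 5, 7, 10, 11, 14, 16, 17}
R ∪ (Q \ S) = {1, 2, 4, 5, 7, 9, 10, 11, 12, 13, 14, 16, 17, 18}
Q ∩ S = {3, 8, 12, 18}
(R ∪ (Q \ S)) \ (Q ∩ S) = {1, 2, 4, 5, 7, 9, 10, 11, 13, 14, 16, 17}
((R ∪ (Q \ S)) \ (Q ∩ S)) Δ P = {2, 4, 5, 7, 8, 9, 10, 11, 15, 16, 17}
(S Δ Q) ∪ (((R ∪ (Q \ S)) \ (Q ∩ S)) Δ P) = {1, 2, 4, 5, 7, 8, 9, 10, 11, 14, 15, 16, 17}
S ∩ ((S Δ Q) ∪ (((R ∪ (Q \ S)) \ (Q ∩ S)) Δ P)) = {8}

{8}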